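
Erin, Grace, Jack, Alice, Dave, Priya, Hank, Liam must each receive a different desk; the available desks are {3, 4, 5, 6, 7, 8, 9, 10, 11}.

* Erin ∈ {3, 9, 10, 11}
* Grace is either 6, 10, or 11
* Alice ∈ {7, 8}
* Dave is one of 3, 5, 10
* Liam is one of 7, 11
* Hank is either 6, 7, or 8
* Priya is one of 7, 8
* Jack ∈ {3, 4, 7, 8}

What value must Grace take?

10

Alice and Priya between them cover only {7, 8} — a naked pair. Remove those values from Jack, Hank, Liam.
Hank's domain is down to {6}, so Hank = 6. Remove 6 from Grace.
That leaves Liam = 11. Strike 11 from Erin, Grace.
So Grace = 10.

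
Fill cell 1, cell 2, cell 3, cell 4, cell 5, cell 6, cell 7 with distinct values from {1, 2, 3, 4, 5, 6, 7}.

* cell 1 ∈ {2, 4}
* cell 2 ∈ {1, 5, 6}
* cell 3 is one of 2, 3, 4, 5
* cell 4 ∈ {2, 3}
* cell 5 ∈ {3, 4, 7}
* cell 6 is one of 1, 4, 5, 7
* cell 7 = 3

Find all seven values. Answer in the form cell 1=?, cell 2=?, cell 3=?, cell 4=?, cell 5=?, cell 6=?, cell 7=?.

cell 1=4, cell 2=6, cell 3=5, cell 4=2, cell 5=7, cell 6=1, cell 7=3

cell 7's domain is down to {3}, so cell 7 = 3. Strike 3 from cell 3, cell 4, cell 5.
That leaves cell 4 = 2. Strike 2 from cell 1, cell 3.
cell 1 has just one choice, so cell 1 = 4. Eliminate 4 elsewhere: cell 3, cell 5, cell 6.
cell 3's domain is down to {5}, so cell 3 = 5. So cell 2, cell 6 can't be 5.
cell 5 has just one choice, so cell 5 = 7. Strike 7 from cell 6.
That leaves cell 6 = 1. Remove 1 from cell 2.
cell 2 must be 6 (only option left).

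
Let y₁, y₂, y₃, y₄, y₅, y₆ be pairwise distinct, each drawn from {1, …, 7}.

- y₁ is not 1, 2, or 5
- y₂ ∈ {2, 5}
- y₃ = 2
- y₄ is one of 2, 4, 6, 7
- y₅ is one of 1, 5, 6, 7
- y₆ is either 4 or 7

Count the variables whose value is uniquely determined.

2

y₃ has just one choice, so y₃ = 2. Remove 2 from y₂, y₄.
y₂ has just one choice, so y₂ = 5. Remove 5 from y₅.
Determined: y₂=5, y₃=2. The other variables each still have more than one consistent value. That makes 2.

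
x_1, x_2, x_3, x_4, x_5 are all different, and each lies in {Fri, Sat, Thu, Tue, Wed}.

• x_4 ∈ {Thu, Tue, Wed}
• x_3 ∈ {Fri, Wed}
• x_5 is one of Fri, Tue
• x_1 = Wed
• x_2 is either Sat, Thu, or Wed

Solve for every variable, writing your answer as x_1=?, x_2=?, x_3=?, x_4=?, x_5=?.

x_1 has just one choice, so x_1 = Wed. So x_2, x_3, x_4 can't be Wed.
x_3 must be Fri (only option left). Strike Fri from x_5.
x_5's domain is down to {Tue}, so x_5 = Tue. Eliminate Tue elsewhere: x_4.
x_4 has just one choice, so x_4 = Thu. So x_2 can't be Thu.
x_2 must be Sat (only option left).

x_1=Wed, x_2=Sat, x_3=Fri, x_4=Thu, x_5=Tue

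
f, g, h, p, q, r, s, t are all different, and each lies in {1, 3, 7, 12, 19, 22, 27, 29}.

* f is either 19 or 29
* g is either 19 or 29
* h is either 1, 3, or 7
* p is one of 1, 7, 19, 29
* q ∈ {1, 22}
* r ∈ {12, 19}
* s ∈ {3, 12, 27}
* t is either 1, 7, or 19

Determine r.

12

Among the 8 variables, 22 fits only q (and all 8 values in {1, 3, 7, 12, 19, 22, 27, 29} must be used), so q = 22.
The 7 still-open variables together cover exactly {1, 3, 7, 12, 19, 27, 29} — 7 values for 7 variables — and 27 appears only in s's list, so s = 27.
The 6 still-open variables together cover exactly {1, 3, 7, 12, 19, 29} — 6 values for 6 variables — and 3 appears only in h's list, so h = 3.
Among the 5 still-open variables, 12 fits only r (and all 5 values in {1, 7, 12, 19, 29} must be used), so r = 12.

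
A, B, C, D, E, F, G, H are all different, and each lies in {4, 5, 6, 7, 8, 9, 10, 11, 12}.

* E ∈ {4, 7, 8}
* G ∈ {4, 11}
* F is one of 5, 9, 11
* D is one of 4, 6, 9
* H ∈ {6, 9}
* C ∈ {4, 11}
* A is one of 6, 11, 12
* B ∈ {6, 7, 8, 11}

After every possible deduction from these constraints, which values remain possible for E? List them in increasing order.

The 8 variables draw from only 8 values {4, 5, 6, 7, 8, 9, 11, 12}, so each is used; only F can be 5, hence F = 5.
The 7 still-open variables together cover exactly {4, 6, 7, 8, 9, 11, 12} — 7 values for 7 variables — and 12 appears only in A's list, so A = 12.
C and G between them cover only {4, 11} — a naked pair. Remove those values from B, D, E.
The 2 variables D and H are confined to {6, 9}, which locks those values in; drop them from B.
No further eliminations apply; E can still be any of 7, 8.

7, 8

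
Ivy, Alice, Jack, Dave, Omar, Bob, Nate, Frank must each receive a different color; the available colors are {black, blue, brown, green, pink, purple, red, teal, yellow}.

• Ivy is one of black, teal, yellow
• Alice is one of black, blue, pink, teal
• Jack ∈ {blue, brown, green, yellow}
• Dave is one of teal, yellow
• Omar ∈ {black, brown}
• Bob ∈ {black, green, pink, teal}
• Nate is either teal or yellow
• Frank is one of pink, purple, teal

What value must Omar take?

brown

Among the 8 variables, purple fits only Frank (and all 8 values in {black, blue, brown, green, pink, purple, teal, yellow} must be used), so Frank = purple.
Dave and Nate share exactly the 2 values {teal, yellow}; by pigeonhole those values go to them, so strike teal, yellow from Ivy, Alice, Jack, Bob.
Ivy's domain is down to {black}, so Ivy = black. So Alice, Omar, Bob can't be black.
So Omar = brown.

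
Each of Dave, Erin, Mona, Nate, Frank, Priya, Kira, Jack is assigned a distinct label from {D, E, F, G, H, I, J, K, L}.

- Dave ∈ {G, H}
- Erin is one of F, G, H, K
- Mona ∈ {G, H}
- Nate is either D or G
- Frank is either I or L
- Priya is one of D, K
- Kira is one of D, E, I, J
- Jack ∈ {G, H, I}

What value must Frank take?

L

Dave and Mona between them cover only {G, H} — a naked pair. Remove those values from Erin, Nate, Jack.
That leaves Nate = D. Strike D from Priya, Kira.
Priya has just one choice, so Priya = K. Eliminate K elsewhere: Erin.
Jack's domain is down to {I}, so Jack = I. So Frank, Kira can't be I.
So Frank = L.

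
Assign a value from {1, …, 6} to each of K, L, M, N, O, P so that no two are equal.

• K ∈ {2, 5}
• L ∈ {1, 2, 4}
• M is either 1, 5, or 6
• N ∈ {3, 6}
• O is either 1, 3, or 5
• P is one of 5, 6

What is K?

The 6 variables draw from only 6 values {1, 2, 3, 4, 5, 6}, so each is used; only L can be 4, hence L = 4.
The 5 still-open variables draw from only 5 values {1, 2, 3, 5, 6}, so each is used; only K can be 2, hence K = 2.

2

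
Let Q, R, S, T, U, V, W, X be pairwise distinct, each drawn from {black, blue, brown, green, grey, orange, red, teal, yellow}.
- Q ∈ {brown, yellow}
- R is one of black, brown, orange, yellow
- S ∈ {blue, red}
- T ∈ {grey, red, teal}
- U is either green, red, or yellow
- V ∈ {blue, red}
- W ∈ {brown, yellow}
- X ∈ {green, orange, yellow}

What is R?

black

Q and W between them cover only {brown, yellow} — a naked pair. Remove those values from R, U, X.
The 2 variables S and V are confined to {blue, red}, which locks those values in; drop them from T, U.
U's domain is down to {green}, so U = green. Eliminate green elsewhere: X.
X has just one choice, so X = orange. Eliminate orange elsewhere: R.
So R = black.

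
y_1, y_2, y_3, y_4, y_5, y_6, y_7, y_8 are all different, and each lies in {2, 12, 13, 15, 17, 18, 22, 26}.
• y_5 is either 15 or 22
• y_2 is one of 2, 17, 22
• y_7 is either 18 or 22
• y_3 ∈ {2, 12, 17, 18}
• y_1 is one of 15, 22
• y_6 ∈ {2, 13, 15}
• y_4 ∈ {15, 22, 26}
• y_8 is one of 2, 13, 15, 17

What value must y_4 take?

The 8 variables together cover exactly {2, 12, 13, 15, 17, 18, 22, 26} — 8 values for 8 variables — and 12 appears only in y_3's list, so y_3 = 12.
The 7 still-open variables together cover exactly {2, 13, 15, 17, 18, 22, 26} — 7 values for 7 variables — and 18 appears only in y_7's list, so y_7 = 18.
The 6 still-open variables draw from only 6 values {2, 13, 15, 17, 22, 26}, so each is used; only y_4 can be 26, hence y_4 = 26.

26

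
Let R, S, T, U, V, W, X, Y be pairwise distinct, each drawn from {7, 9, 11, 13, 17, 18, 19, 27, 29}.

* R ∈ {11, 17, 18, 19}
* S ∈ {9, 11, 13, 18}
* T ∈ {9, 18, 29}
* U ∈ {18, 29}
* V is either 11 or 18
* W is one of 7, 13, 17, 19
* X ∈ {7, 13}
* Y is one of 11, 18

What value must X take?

7

The 2 variables V and Y are confined to {11, 18}, which locks those values in; drop them from R, S, T, U.
U must be 29 (only option left). Remove 29 from T.
T must be 9 (only option left). Remove 9 from S.
That leaves S = 13. Remove 13 from W, X.
So X = 7.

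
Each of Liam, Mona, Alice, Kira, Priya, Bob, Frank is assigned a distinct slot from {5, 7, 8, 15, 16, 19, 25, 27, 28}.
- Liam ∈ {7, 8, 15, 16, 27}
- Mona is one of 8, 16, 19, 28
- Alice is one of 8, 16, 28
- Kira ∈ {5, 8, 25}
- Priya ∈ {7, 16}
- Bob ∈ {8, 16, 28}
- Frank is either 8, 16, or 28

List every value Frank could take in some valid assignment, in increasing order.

Alice, Bob, Frank share exactly the 3 values {8, 16, 28}; by pigeonhole those values go to them, so strike 8, 16, 28 from Liam, Mona, Kira, Priya.
That leaves Mona = 19.
That leaves Priya = 7. Remove 7 from Liam.
No further eliminations apply; Frank can still be any of 8, 16, 28.

8, 16, 28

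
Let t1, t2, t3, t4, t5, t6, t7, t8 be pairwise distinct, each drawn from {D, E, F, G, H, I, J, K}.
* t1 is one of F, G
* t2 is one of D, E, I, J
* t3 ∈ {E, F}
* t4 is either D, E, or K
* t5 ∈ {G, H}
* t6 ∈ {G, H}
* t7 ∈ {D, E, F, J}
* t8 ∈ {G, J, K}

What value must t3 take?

E

The 8 variables draw from only 8 values {D, E, F, G, H, I, J, K}, so each is used; only t2 can be I, hence t2 = I.
The 2 variables t5 and t6 are confined to {G, H}, which locks those values in; drop them from t1, t8.
t1 has just one choice, so t1 = F. Remove F from t3, t7.
So t3 = E.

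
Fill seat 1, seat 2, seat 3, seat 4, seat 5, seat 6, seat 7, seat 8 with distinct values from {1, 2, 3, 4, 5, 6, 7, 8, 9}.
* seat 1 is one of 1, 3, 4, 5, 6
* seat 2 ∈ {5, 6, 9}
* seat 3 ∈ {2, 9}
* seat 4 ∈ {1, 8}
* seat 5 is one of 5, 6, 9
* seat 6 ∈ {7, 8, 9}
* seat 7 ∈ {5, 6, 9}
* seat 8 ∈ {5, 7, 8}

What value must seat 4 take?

1

seat 2, seat 5, seat 7 between them cover only {5, 6, 9} — a naked triple. Remove those values from seat 1, seat 3, seat 6, seat 8.
That leaves seat 3 = 2.
The 2 variables seat 6 and seat 8 are confined to {7, 8}, which locks those values in; drop them from seat 4.
So seat 4 = 1.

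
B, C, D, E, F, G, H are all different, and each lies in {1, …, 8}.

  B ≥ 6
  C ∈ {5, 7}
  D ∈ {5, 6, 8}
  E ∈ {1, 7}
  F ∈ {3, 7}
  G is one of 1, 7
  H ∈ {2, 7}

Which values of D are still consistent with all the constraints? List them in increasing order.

The 7 variables draw from only 7 values {1, 2, 3, 5, 6, 7, 8}, so each is used; only H can be 2, hence H = 2.
The 6 still-open variables together cover exactly {1, 3, 5, 6, 7, 8} — 6 values for 6 variables — and 3 appears only in F's list, so F = 3.
The 2 variables E and G are confined to {1, 7}, which locks those values in; drop them from B, C.
C must be 5 (only option left). Strike 5 from D.
No further eliminations apply; D can still be any of 6, 8.

6, 8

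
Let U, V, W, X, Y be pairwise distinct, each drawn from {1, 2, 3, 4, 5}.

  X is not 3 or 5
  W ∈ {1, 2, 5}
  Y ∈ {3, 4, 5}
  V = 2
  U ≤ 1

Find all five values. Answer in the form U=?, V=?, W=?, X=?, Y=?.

U's domain is down to {1}, so U = 1. So W, X can't be 1.
V has just one choice, so V = 2. Strike 2 from W, X.
W has just one choice, so W = 5. Strike 5 from Y.
X has just one choice, so X = 4. Eliminate 4 elsewhere: Y.
Y must be 3 (only option left).

U=1, V=2, W=5, X=4, Y=3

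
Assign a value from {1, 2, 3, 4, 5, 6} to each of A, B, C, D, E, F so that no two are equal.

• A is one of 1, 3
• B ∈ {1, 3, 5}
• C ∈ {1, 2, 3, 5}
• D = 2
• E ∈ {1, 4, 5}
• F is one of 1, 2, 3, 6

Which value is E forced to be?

D must be 2 (only option left). Strike 2 from C, F.
The 5 still-open variables together cover exactly {1, 3, 4, 5, 6} — 5 values for 5 variables — and 4 appears only in E's list, so E = 4.

4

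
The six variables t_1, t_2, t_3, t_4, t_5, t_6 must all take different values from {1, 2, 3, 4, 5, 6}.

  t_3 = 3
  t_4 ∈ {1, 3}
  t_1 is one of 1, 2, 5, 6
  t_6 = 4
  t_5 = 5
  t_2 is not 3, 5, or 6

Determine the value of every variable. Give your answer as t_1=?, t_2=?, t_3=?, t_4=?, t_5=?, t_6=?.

t_1=6, t_2=2, t_3=3, t_4=1, t_5=5, t_6=4

t_3 must be 3 (only option left). Remove 3 from t_4.
t_4 has just one choice, so t_4 = 1. So t_1, t_2 can't be 1.
t_5's domain is down to {5}, so t_5 = 5. So t_1 can't be 5.
t_6 has just one choice, so t_6 = 4. Strike 4 from t_2.
t_2 has just one choice, so t_2 = 2. Strike 2 from t_1.
t_1 has just one choice, so t_1 = 6.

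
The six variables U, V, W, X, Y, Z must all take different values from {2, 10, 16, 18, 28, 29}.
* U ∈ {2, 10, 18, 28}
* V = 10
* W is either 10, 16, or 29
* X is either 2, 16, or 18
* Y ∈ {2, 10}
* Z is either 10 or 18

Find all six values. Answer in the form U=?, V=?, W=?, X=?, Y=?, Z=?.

V has just one choice, so V = 10. Eliminate 10 elsewhere: U, W, Y, Z.
Y has just one choice, so Y = 2. Remove 2 from U, X.
Z must be 18 (only option left). So U, X can't be 18.
That leaves U = 28.
X's domain is down to {16}, so X = 16. Remove 16 from W.
W has just one choice, so W = 29.

U=28, V=10, W=29, X=16, Y=2, Z=18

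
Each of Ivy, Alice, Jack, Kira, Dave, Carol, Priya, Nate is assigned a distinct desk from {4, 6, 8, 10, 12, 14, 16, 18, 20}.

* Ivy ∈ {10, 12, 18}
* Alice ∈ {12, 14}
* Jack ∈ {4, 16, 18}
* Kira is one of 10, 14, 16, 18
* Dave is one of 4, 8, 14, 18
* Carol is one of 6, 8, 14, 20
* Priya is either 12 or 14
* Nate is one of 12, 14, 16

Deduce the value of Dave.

The 2 variables Alice and Priya are confined to {12, 14}, which locks those values in; drop them from Ivy, Kira, Dave, Carol, Nate.
That leaves Nate = 16. Remove 16 from Jack, Kira.
Ivy and Kira share exactly the 2 values {10, 18}; by pigeonhole those values go to them, so strike 10, 18 from Jack, Dave.
Jack's domain is down to {4}, so Jack = 4. Strike 4 from Dave.
So Dave = 8.

8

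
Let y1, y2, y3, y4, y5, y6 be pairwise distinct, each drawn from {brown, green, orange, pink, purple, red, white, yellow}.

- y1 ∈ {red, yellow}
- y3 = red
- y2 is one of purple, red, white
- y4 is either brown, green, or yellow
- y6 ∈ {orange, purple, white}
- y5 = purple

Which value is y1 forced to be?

y3's domain is down to {red}, so y3 = red. Strike red from y1, y2.
So y1 = yellow.

yellow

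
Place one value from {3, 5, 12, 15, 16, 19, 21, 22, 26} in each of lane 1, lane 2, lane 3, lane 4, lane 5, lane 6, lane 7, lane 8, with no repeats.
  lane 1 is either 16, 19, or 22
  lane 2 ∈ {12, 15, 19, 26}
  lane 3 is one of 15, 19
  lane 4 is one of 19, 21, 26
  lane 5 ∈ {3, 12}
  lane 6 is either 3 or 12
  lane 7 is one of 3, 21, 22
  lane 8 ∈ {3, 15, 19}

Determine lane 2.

26

The 8 variables draw from only 8 values {3, 12, 15, 16, 19, 21, 22, 26}, so each is used; only lane 1 can be 16, hence lane 1 = 16.
The 7 still-open variables together cover exactly {3, 12, 15, 19, 21, 22, 26} — 7 values for 7 variables — and 22 appears only in lane 7's list, so lane 7 = 22.
The 6 still-open variables together cover exactly {3, 12, 15, 19, 21, 26} — 6 values for 6 variables — and 21 appears only in lane 4's list, so lane 4 = 21.
Among the 5 still-open variables, 26 fits only lane 2 (and all 5 values in {3, 12, 15, 19, 26} must be used), so lane 2 = 26.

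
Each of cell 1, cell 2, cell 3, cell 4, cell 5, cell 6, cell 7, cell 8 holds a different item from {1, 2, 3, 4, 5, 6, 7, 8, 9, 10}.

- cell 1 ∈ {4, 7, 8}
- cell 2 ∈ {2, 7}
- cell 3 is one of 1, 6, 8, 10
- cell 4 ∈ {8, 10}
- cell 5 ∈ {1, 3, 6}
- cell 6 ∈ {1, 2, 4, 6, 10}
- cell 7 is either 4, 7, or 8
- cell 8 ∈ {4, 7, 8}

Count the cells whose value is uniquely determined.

Among the 8 variables, 3 fits only cell 5 (and all 8 values in {1, 2, 3, 4, 6, 7, 8, 10} must be used), so cell 5 = 3.
cell 1, cell 7, cell 8 between them cover only {4, 7, 8} — a naked triple. Remove those values from cell 2, cell 3, cell 4, cell 6.
cell 2 must be 2 (only option left). So cell 6 can't be 2.
That leaves cell 4 = 10. Strike 10 from cell 3, cell 6.
Determined: cell 2=2, cell 4=10, cell 5=3. The other cells each still have more than one consistent value. That makes 3.

3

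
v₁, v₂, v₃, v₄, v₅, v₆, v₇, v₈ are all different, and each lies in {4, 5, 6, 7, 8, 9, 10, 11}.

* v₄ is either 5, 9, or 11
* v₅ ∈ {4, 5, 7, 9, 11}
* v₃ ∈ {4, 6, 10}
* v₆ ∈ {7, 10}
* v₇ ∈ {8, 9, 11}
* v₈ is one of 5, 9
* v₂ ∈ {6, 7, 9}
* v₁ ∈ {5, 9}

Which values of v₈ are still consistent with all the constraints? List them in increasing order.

The 8 variables draw from only 8 values {4, 5, 6, 7, 8, 9, 10, 11}, so each is used; only v₇ can be 8, hence v₇ = 8.
The 2 variables v₁ and v₈ are confined to {5, 9}, which locks those values in; drop them from v₂, v₄, v₅.
v₄ must be 11 (only option left). Strike 11 from v₅.
No further eliminations apply; v₈ can still be any of 5, 9.

5, 9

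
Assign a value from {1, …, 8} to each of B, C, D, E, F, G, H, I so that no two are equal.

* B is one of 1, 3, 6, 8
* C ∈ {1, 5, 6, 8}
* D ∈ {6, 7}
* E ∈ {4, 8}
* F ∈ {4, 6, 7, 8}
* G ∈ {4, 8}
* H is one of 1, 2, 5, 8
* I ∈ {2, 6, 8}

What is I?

Among the 8 variables, 3 fits only B (and all 8 values in {1, 2, 3, 4, 5, 6, 7, 8} must be used), so B = 3.
E and G share exactly the 2 values {4, 8}; by pigeonhole those values go to them, so strike 4, 8 from C, F, H, I.
D and F between them cover only {6, 7} — a naked pair. Remove those values from C, I.
So I = 2.

2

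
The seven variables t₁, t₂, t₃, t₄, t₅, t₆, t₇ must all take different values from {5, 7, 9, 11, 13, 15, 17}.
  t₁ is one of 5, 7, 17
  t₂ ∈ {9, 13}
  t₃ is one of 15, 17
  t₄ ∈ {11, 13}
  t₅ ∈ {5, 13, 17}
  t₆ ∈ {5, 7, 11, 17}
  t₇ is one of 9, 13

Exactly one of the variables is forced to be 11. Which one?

The 7 variables together cover exactly {5, 7, 9, 11, 13, 15, 17} — 7 values for 7 variables — and 15 appears only in t₃'s list, so t₃ = 15.
t₂ and t₇ between them cover only {9, 13} — a naked pair. Remove those values from t₄, t₅.
So 11 goes to t₄.

t₄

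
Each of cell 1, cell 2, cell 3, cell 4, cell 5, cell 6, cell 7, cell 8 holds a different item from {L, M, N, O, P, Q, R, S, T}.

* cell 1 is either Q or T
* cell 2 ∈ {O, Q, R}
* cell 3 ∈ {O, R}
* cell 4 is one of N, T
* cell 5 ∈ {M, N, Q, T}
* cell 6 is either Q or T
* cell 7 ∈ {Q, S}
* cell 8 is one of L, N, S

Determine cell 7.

S

The 8 variables draw from only 8 values {L, M, N, O, Q, R, S, T}, so each is used; only cell 8 can be L, hence cell 8 = L.
Among the 7 still-open variables, M fits only cell 5 (and all 7 values in {M, N, O, Q, R, S, T} must be used), so cell 5 = M.
The 6 still-open variables together cover exactly {N, O, Q, R, S, T} — 6 values for 6 variables — and N appears only in cell 4's list, so cell 4 = N.
The 5 still-open variables together cover exactly {O, Q, R, S, T} — 5 values for 5 variables — and S appears only in cell 7's list, so cell 7 = S.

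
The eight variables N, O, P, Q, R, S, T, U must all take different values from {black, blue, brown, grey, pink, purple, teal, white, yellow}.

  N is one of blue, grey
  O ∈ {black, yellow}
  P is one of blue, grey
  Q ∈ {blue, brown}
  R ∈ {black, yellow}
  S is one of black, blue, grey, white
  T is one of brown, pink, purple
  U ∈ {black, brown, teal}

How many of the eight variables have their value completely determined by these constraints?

The 2 variables N and P are confined to {blue, grey}, which locks those values in; drop them from Q, S.
Q has just one choice, so Q = brown. Eliminate brown elsewhere: T, U.
O and R share exactly the 2 values {black, yellow}; by pigeonhole those values go to them, so strike black, yellow from S, U.
That leaves S = white.
U's domain is down to {teal}, so U = teal.
Determined: Q=brown, S=white, U=teal. The other variables each still have more than one consistent value. That makes 3.

3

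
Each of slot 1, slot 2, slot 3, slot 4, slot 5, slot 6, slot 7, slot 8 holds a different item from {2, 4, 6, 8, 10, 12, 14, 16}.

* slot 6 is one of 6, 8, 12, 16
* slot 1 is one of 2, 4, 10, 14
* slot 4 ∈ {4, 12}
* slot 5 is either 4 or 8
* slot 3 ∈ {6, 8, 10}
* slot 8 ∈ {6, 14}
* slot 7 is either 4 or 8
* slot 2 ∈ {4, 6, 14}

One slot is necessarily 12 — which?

Among the 8 variables, 2 fits only slot 1 (and all 8 values in {2, 4, 6, 8, 10, 12, 14, 16} must be used), so slot 1 = 2.
Among the 7 still-open variables, 10 fits only slot 3 (and all 7 values in {4, 6, 8, 10, 12, 14, 16} must be used), so slot 3 = 10.
The 6 still-open variables together cover exactly {4, 6, 8, 12, 14, 16} — 6 values for 6 variables — and 16 appears only in slot 6's list, so slot 6 = 16.
The 5 still-open variables together cover exactly {4, 6, 8, 12, 14} — 5 values for 5 variables — and 12 appears only in slot 4's list, so slot 4 = 12.

slot 4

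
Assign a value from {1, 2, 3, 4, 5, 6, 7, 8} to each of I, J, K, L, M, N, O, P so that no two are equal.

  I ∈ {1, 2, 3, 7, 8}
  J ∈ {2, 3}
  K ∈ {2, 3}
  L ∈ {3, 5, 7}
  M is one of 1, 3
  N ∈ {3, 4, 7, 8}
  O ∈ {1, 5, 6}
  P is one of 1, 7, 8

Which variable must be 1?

The 8 variables together cover exactly {1, 2, 3, 4, 5, 6, 7, 8} — 8 values for 8 variables — and 4 appears only in N's list, so N = 4.
The 7 still-open variables draw from only 7 values {1, 2, 3, 5, 6, 7, 8}, so each is used; only O can be 6, hence O = 6.
The 6 still-open variables together cover exactly {1, 2, 3, 5, 7, 8} — 6 values for 6 variables — and 5 appears only in L's list, so L = 5.
J and K between them cover only {2, 3} — a naked pair. Remove those values from I, M.
So 1 goes to M.

M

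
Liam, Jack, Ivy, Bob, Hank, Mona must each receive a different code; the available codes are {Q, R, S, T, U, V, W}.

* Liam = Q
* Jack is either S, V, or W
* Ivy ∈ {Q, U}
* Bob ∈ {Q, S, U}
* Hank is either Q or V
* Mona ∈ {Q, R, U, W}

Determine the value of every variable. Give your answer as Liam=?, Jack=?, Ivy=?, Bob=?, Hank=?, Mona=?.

Liam's domain is down to {Q}, so Liam = Q. Eliminate Q elsewhere: Ivy, Bob, Hank, Mona.
That leaves Ivy = U. So Bob, Mona can't be U.
That leaves Bob = S. So Jack can't be S.
Hank must be V (only option left). Eliminate V elsewhere: Jack.
Jack must be W (only option left). Strike W from Mona.
Mona's domain is down to {R}, so Mona = R.

Liam=Q, Jack=W, Ivy=U, Bob=S, Hank=V, Mona=R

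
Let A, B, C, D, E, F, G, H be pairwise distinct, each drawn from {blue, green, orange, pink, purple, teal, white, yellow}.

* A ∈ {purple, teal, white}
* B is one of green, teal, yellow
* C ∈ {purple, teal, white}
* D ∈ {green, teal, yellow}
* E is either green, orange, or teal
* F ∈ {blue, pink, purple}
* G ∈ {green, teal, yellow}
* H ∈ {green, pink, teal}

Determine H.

pink

Among the 8 variables, blue fits only F (and all 8 values in {blue, green, orange, pink, purple, teal, white, yellow} must be used), so F = blue.
The 7 still-open variables together cover exactly {green, orange, pink, purple, teal, white, yellow} — 7 values for 7 variables — and orange appears only in E's list, so E = orange.
The 6 still-open variables together cover exactly {green, pink, purple, teal, white, yellow} — 6 values for 6 variables — and pink appears only in H's list, so H = pink.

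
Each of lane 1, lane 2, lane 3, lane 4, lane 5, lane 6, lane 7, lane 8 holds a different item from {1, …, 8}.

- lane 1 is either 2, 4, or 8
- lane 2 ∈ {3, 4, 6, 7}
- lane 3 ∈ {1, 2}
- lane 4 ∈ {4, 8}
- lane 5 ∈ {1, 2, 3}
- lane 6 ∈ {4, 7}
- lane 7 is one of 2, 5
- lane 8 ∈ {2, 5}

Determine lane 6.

7

Among the 8 variables, 6 fits only lane 2 (and all 8 values in {1, 2, 3, 4, 5, 6, 7, 8} must be used), so lane 2 = 6.
Among the 7 still-open variables, 3 fits only lane 5 (and all 7 values in {1, 2, 3, 4, 5, 7, 8} must be used), so lane 5 = 3.
The 6 still-open variables together cover exactly {1, 2, 4, 5, 7, 8} — 6 values for 6 variables — and 1 appears only in lane 3's list, so lane 3 = 1.
The 5 still-open variables together cover exactly {2, 4, 5, 7, 8} — 5 values for 5 variables — and 7 appears only in lane 6's list, so lane 6 = 7.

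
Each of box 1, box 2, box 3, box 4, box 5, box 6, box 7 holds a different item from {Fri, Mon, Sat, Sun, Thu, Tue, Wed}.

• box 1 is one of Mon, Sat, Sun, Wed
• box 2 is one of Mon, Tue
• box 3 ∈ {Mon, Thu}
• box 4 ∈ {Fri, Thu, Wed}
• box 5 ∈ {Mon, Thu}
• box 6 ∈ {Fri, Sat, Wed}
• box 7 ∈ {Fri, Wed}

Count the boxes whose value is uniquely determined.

3

The 7 variables together cover exactly {Fri, Mon, Sat, Sun, Thu, Tue, Wed} — 7 values for 7 variables — and Sun appears only in box 1's list, so box 1 = Sun.
The 6 still-open variables draw from only 6 values {Fri, Mon, Sat, Thu, Tue, Wed}, so each is used; only box 6 can be Sat, hence box 6 = Sat.
The 5 still-open variables together cover exactly {Fri, Mon, Thu, Tue, Wed} — 5 values for 5 variables — and Tue appears only in box 2's list, so box 2 = Tue.
The 2 variables box 3 and box 5 are confined to {Mon, Thu}, which locks those values in; drop them from box 4.
Determined: box 1=Sun, box 2=Tue, box 6=Sat. The other boxes each still have more than one consistent value. That makes 3.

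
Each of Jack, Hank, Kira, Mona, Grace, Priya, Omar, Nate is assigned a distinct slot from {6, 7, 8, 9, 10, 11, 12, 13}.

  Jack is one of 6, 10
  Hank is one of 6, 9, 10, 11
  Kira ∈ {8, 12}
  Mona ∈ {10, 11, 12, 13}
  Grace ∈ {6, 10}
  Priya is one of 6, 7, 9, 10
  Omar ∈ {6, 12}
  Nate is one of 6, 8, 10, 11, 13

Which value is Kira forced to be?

The 8 variables draw from only 8 values {6, 7, 8, 9, 10, 11, 12, 13}, so each is used; only Priya can be 7, hence Priya = 7.
The 7 still-open variables draw from only 7 values {6, 8, 9, 10, 11, 12, 13}, so each is used; only Hank can be 9, hence Hank = 9.
Jack and Grace share exactly the 2 values {6, 10}; by pigeonhole those values go to them, so strike 6, 10 from Mona, Omar, Nate.
That leaves Omar = 12. Strike 12 from Kira, Mona.
So Kira = 8.

8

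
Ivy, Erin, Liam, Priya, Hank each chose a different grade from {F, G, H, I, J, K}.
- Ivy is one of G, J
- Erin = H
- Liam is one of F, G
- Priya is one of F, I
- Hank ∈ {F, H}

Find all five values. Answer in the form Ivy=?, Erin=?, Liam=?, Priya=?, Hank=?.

Ivy=J, Erin=H, Liam=G, Priya=I, Hank=F

Erin's domain is down to {H}, so Erin = H. Eliminate H elsewhere: Hank.
Hank has just one choice, so Hank = F. So Liam, Priya can't be F.
Liam must be G (only option left). Remove G from Ivy.
Priya's domain is down to {I}, so Priya = I.
Ivy must be J (only option left).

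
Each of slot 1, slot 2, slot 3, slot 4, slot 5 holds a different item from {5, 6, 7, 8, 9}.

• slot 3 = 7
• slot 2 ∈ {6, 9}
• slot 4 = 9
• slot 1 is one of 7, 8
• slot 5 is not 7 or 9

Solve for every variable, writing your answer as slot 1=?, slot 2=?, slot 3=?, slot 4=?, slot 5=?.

slot 1=8, slot 2=6, slot 3=7, slot 4=9, slot 5=5

slot 3 must be 7 (only option left). Strike 7 from slot 1.
That leaves slot 4 = 9. Eliminate 9 elsewhere: slot 2.
slot 1 has just one choice, so slot 1 = 8. So slot 5 can't be 8.
slot 2's domain is down to {6}, so slot 2 = 6. Eliminate 6 elsewhere: slot 5.
slot 5's domain is down to {5}, so slot 5 = 5.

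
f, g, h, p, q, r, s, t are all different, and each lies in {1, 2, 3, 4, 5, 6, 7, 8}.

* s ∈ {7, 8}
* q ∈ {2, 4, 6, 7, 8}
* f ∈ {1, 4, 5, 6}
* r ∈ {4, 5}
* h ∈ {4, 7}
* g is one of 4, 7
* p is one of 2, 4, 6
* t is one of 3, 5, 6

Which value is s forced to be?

Among the 8 variables, 1 fits only f (and all 8 values in {1, 2, 3, 4, 5, 6, 7, 8} must be used), so f = 1.
Among the 7 still-open variables, 3 fits only t (and all 7 values in {2, 3, 4, 5, 6, 7, 8} must be used), so t = 3.
The 6 still-open variables together cover exactly {2, 4, 5, 6, 7, 8} — 6 values for 6 variables — and 5 appears only in r's list, so r = 5.
The 2 variables g and h are confined to {4, 7}, which locks those values in; drop them from p, q, s.
So s = 8.

8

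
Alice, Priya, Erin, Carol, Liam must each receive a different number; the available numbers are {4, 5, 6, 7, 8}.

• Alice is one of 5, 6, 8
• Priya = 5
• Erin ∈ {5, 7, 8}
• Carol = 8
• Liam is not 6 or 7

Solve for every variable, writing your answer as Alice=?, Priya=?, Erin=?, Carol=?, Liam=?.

Alice=6, Priya=5, Erin=7, Carol=8, Liam=4

Priya's domain is down to {5}, so Priya = 5. Strike 5 from Alice, Erin, Liam.
Carol's domain is down to {8}, so Carol = 8. So Alice, Erin, Liam can't be 8.
That leaves Liam = 4.
Alice must be 6 (only option left).
Erin must be 7 (only option left).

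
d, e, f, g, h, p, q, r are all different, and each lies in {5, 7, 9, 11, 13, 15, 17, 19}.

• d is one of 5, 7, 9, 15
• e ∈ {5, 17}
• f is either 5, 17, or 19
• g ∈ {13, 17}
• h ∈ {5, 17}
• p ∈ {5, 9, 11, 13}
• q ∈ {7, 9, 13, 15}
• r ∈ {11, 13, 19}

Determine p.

9

The 2 variables e and h are confined to {5, 17}, which locks those values in; drop them from d, f, g, p.
That leaves f = 19. So r can't be 19.
g has just one choice, so g = 13. Strike 13 from p, q, r.
r must be 11 (only option left). Strike 11 from p.
So p = 9.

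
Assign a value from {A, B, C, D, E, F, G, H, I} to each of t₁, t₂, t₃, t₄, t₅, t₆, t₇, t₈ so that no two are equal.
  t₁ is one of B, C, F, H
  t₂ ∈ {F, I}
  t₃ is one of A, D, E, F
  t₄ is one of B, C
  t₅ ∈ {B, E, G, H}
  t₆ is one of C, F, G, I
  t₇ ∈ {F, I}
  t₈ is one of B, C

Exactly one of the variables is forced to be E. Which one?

t₅

t₂ and t₇ between them cover only {F, I} — a naked pair. Remove those values from t₁, t₃, t₆.
t₄ and t₈ between them cover only {B, C} — a naked pair. Remove those values from t₁, t₅, t₆.
That leaves t₁ = H. Eliminate H elsewhere: t₅.
t₆'s domain is down to {G}, so t₆ = G. Eliminate G elsewhere: t₅.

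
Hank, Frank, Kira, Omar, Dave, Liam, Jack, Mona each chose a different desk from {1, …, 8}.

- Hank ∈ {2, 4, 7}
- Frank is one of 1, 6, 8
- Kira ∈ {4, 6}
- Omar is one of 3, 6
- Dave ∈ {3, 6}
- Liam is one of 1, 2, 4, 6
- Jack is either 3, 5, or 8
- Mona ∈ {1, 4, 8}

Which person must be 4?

The 8 variables draw from only 8 values {1, 2, 3, 4, 5, 6, 7, 8}, so each is used; only Jack can be 5, hence Jack = 5.
Among the 7 still-open variables, 7 fits only Hank (and all 7 values in {1, 2, 3, 4, 6, 7, 8} must be used), so Hank = 7.
The 6 still-open variables draw from only 6 values {1, 2, 3, 4, 6, 8}, so each is used; only Liam can be 2, hence Liam = 2.
Omar and Dave share exactly the 2 values {3, 6}; by pigeonhole those values go to them, so strike 3, 6 from Frank, Kira.
So 4 goes to Kira.

Kira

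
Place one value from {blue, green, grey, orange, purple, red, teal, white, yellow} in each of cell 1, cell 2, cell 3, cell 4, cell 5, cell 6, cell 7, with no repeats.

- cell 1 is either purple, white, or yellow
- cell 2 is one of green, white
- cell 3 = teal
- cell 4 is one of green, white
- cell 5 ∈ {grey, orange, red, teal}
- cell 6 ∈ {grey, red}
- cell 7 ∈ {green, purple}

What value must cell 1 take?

yellow

cell 3 must be teal (only option left). Strike teal from cell 5.
cell 2 and cell 4 share exactly the 2 values {green, white}; by pigeonhole those values go to them, so strike green, white from cell 1, cell 7.
cell 7 must be purple (only option left). So cell 1 can't be purple.
So cell 1 = yellow.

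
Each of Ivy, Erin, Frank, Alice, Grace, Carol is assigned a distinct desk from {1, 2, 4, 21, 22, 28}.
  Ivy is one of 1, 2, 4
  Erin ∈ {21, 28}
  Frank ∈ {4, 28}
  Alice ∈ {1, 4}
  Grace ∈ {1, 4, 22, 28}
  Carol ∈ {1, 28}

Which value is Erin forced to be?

21

Among the 6 variables, 2 fits only Ivy (and all 6 values in {1, 2, 4, 21, 22, 28} must be used), so Ivy = 2.
Among the 5 still-open variables, 21 fits only Erin (and all 5 values in {1, 4, 21, 22, 28} must be used), so Erin = 21.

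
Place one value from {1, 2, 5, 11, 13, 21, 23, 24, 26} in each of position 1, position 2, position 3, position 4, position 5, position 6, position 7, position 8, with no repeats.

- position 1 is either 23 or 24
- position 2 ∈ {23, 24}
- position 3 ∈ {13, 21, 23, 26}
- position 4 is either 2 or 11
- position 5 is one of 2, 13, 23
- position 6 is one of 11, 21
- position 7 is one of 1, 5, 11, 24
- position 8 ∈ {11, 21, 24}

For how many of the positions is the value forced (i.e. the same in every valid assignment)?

position 1 and position 2 share exactly the 2 values {23, 24}; by pigeonhole those values go to them, so strike 23, 24 from position 3, position 5, position 7, position 8.
position 6 and position 8 between them cover only {11, 21} — a naked pair. Remove those values from position 3, position 4, position 7.
position 4's domain is down to {2}, so position 4 = 2. Eliminate 2 elsewhere: position 5.
position 5's domain is down to {13}, so position 5 = 13. Eliminate 13 elsewhere: position 3.
That leaves position 3 = 26.
Determined: position 3=26, position 4=2, position 5=13. The other positions each still have more than one consistent value. That makes 3.

3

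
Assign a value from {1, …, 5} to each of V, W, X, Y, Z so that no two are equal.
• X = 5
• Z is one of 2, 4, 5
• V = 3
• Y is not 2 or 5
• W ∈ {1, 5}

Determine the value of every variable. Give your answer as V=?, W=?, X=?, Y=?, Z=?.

V=3, W=1, X=5, Y=4, Z=2

V has just one choice, so V = 3. So Y can't be 3.
X's domain is down to {5}, so X = 5. Remove 5 from W, Z.
W has just one choice, so W = 1. Eliminate 1 elsewhere: Y.
Y must be 4 (only option left). Eliminate 4 elsewhere: Z.
Z must be 2 (only option left).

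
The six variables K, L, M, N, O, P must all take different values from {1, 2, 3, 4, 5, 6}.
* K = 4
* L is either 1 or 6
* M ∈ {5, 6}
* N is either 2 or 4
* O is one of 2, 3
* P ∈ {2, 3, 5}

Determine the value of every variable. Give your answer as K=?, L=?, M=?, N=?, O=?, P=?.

K has just one choice, so K = 4. Strike 4 from N.
N has just one choice, so N = 2. Strike 2 from O, P.
O must be 3 (only option left). Strike 3 from P.
That leaves P = 5. So M can't be 5.
M has just one choice, so M = 6. Eliminate 6 elsewhere: L.
L must be 1 (only option left).

K=4, L=1, M=6, N=2, O=3, P=5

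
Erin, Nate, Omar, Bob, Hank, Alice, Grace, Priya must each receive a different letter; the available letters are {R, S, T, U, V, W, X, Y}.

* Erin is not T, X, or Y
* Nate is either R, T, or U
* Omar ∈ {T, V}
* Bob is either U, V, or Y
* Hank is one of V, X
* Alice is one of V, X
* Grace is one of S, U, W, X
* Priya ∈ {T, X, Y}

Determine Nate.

Hank and Alice share exactly the 2 values {V, X}; by pigeonhole those values go to them, so strike V, X from Erin, Omar, Bob, Grace, Priya.
That leaves Omar = T. Remove T from Nate, Priya.
That leaves Priya = Y. Remove Y from Bob.
That leaves Bob = U. Remove U from Erin, Nate, Grace.
So Nate = R.

R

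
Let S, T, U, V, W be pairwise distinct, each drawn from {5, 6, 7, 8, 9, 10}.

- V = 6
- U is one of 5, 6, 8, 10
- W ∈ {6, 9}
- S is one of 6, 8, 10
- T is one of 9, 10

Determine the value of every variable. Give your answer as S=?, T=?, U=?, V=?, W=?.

V has just one choice, so V = 6. Strike 6 from S, U, W.
W must be 9 (only option left). Strike 9 from T.
T has just one choice, so T = 10. Remove 10 from S, U.
S has just one choice, so S = 8. Strike 8 from U.
U's domain is down to {5}, so U = 5.

S=8, T=10, U=5, V=6, W=9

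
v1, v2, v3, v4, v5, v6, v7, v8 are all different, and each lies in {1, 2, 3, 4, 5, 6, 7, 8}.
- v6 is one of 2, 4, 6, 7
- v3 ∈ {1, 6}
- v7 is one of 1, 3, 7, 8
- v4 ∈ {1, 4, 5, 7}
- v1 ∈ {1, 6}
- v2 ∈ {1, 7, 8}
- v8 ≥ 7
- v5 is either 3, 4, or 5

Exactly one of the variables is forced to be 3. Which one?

v7

The 8 variables together cover exactly {1, 2, 3, 4, 5, 6, 7, 8} — 8 values for 8 variables — and 2 appears only in v6's list, so v6 = 2.
The 2 variables v1 and v3 are confined to {1, 6}, which locks those values in; drop them from v2, v4, v7.
v2 and v8 share exactly the 2 values {7, 8}; by pigeonhole those values go to them, so strike 7, 8 from v4, v7.
So 3 goes to v7.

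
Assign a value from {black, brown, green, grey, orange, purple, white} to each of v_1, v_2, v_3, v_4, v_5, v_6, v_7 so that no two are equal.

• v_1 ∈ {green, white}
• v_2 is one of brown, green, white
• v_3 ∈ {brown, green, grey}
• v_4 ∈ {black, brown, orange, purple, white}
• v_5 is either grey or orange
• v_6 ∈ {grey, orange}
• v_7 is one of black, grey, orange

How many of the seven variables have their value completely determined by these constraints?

2

Among the 7 variables, purple fits only v_4 (and all 7 values in {black, brown, green, grey, orange, purple, white} must be used), so v_4 = purple.
Among the 6 still-open variables, black fits only v_7 (and all 6 values in {black, brown, green, grey, orange, white} must be used), so v_7 = black.
The 2 variables v_5 and v_6 are confined to {grey, orange}, which locks those values in; drop them from v_3.
Determined: v_4=purple, v_7=black. The other variables each still have more than one consistent value. That makes 2.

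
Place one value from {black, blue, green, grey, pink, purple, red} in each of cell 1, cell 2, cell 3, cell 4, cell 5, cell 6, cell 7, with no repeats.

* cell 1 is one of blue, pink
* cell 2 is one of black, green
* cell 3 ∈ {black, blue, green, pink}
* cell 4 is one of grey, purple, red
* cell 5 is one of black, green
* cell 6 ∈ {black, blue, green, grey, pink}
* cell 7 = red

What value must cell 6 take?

cell 7 must be red (only option left). So cell 4 can't be red.
Among the 6 still-open variables, purple fits only cell 4 (and all 6 values in {black, blue, green, grey, pink, purple} must be used), so cell 4 = purple.
Among the 5 still-open variables, grey fits only cell 6 (and all 5 values in {black, blue, green, grey, pink} must be used), so cell 6 = grey.

grey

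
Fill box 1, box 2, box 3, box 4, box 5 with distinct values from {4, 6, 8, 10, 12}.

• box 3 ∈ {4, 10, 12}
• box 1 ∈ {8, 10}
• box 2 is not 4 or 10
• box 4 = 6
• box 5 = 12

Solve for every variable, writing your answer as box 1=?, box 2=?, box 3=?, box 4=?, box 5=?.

box 1=10, box 2=8, box 3=4, box 4=6, box 5=12

box 4 has just one choice, so box 4 = 6. Remove 6 from box 2.
That leaves box 5 = 12. So box 2, box 3 can't be 12.
box 2 must be 8 (only option left). Eliminate 8 elsewhere: box 1.
box 1 must be 10 (only option left). Remove 10 from box 3.
box 3 has just one choice, so box 3 = 4.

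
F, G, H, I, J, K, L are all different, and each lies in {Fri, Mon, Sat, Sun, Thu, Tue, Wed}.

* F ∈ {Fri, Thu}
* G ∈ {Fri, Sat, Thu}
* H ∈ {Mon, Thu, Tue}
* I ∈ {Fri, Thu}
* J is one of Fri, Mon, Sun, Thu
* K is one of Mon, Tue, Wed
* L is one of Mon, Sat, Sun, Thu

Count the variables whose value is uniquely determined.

3

The 7 variables together cover exactly {Fri, Mon, Sat, Sun, Thu, Tue, Wed} — 7 values for 7 variables — and Wed appears only in K's list, so K = Wed.
The 6 still-open variables together cover exactly {Fri, Mon, Sat, Sun, Thu, Tue} — 6 values for 6 variables — and Tue appears only in H's list, so H = Tue.
The 2 variables F and I are confined to {Fri, Thu}, which locks those values in; drop them from G, J, L.
G has just one choice, so G = Sat. Eliminate Sat elsewhere: L.
Determined: G=Sat, H=Tue, K=Wed. The other variables each still have more than one consistent value. That makes 3.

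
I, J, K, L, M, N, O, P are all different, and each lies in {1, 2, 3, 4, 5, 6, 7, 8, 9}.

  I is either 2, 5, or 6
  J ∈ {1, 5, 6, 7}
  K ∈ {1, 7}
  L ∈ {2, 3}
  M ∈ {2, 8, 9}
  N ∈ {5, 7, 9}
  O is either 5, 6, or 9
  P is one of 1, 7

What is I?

The 8 variables draw from only 8 values {1, 2, 3, 5, 6, 7, 8, 9}, so each is used; only L can be 3, hence L = 3.
The 7 still-open variables together cover exactly {1, 2, 5, 6, 7, 8, 9} — 7 values for 7 variables — and 8 appears only in M's list, so M = 8.
Among the 6 still-open variables, 2 fits only I (and all 6 values in {1, 2, 5, 6, 7, 9} must be used), so I = 2.

2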